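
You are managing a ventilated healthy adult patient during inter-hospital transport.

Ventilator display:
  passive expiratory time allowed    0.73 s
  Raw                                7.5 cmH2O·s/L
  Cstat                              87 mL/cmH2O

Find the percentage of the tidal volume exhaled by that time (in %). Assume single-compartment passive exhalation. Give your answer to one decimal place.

67.3

τ = R × C = 7.5 × 87 mL/cmH2O = 7.5 × 0.087 L/cmH2O = 0.6525 s.
Passive exhalation: V(t)/V₀ = e^(−t/τ) = e^(−0.73/0.6525) = 0.3267.
Fraction exhaled = 1 − 0.3267 = 0.6733 → 67.33%.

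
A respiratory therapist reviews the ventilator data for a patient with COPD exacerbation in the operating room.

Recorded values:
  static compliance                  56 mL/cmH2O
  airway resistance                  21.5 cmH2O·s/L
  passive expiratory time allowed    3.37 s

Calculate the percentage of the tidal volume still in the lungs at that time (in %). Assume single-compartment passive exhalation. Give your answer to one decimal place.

6.1

τ = R × C = 21.5 × 56 mL/cmH2O = 21.5 × 0.056 L/cmH2O = 1.204 s.
Passive exhalation: V(t)/V₀ = e^(−t/τ) = e^(−3.37/1.204) = 0.06087.
Fraction remaining = 0.06087 → 6.087%.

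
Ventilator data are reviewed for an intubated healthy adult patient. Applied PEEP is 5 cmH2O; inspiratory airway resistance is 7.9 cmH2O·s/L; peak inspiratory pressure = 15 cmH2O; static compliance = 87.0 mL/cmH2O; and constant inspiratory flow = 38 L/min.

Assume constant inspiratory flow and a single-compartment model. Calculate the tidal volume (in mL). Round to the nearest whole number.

435

Flow: 38 L/min ÷ 60 = 0.6333 L/s.
Equation of motion (constant flow): PIP = Vt/C + R·V̇ + PEEP.
Vt/C = PIP − R·V̇ − PEEP = 15 − 5.003 − 5 = 4.997 cmH2O.
Vt = C × 4.997 = 87.0 × 4.997 = 434.74 mL.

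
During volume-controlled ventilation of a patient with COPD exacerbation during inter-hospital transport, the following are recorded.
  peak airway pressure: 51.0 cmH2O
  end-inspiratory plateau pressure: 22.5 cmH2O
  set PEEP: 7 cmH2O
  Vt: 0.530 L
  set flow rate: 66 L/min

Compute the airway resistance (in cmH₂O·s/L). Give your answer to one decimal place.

25.9

Flow: 66 L/min ÷ 60 = 1.1 L/s.
Raw = (PIP − Pplat) / flow = (51.0 − 22.5) / 1.1 = 28.5 / 1.1 = 25.909 cmH2O·s/L.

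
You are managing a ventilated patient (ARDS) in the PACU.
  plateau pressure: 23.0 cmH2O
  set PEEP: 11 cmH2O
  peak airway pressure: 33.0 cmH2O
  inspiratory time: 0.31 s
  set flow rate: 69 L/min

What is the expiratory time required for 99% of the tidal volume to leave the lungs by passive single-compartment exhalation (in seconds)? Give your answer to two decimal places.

1.19

Flow: 69 L/min ÷ 60 = 1.15 L/s.
Vt = flow × Ti = 1.15 L/s × 0.31 s × 1000 mL/L = 356.5 mL.
R = (PIP − Pplat)/V̇ = (33.0 − 23.0) / 1.15 = 10.0/1.15 = 8.696 cmH2O·s/L.
C = Vt/(Pplat − PEEP) = 356.5 / (23.0 − 11) = 356.5/12.0 = 29.708 mL/cmH2O.
τ = R × C = 8.696 × 0.02971 L/cmH2O = 0.2584 s.
t = −τ·ln(1 − 0.99) = −0.2584·ln(0.01) = 1.19 s.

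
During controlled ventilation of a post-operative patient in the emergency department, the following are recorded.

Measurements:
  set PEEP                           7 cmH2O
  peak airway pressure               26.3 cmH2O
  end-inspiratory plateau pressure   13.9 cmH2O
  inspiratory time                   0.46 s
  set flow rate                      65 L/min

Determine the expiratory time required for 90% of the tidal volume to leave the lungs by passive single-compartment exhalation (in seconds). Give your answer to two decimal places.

Flow: 65 L/min ÷ 60 = 1.0833 L/s.
Vt = flow × Ti = 1.0833 L/s × 0.46 s × 1000 mL/L = 498.32 mL.
R = (PIP − Pplat)/V̇ = (26.3 − 13.9) / 1.0833 = 12.4/1.0833 = 11.447 cmH2O·s/L.
C = Vt/(Pplat − PEEP) = 498.32 / (13.9 − 7) = 498.32/6.9 = 72.22 mL/cmH2O.
τ = R × C = 11.447 × 0.07222 L/cmH2O = 0.8267 s.
t = −τ·ln(1 − 0.90) = −0.8267·ln(0.1) = 1.904 s.

1.90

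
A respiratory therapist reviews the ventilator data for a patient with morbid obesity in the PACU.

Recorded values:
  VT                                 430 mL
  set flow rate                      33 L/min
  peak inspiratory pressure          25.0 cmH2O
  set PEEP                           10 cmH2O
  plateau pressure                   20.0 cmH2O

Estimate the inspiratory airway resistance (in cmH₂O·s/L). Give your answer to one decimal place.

Flow: 33 L/min ÷ 60 = 0.55 L/s.
Raw = (PIP − Pplat) / flow = (25.0 − 20.0) / 0.55 = 5.0 / 0.55 = 9.091 cmH2O·s/L.

9.1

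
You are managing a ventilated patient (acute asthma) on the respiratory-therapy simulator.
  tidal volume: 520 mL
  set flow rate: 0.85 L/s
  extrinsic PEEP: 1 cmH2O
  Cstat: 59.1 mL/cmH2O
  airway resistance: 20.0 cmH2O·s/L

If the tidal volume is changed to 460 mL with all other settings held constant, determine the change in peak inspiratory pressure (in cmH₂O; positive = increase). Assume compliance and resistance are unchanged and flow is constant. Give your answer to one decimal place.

-1.0

PIP = Vt/C + R·V̇ + PEEP (constant-flow equation of motion).
Only the elastic term changes: ΔPIP = ΔVt / C = (460 − 520) / 59.1 = -1.015 cmH2O.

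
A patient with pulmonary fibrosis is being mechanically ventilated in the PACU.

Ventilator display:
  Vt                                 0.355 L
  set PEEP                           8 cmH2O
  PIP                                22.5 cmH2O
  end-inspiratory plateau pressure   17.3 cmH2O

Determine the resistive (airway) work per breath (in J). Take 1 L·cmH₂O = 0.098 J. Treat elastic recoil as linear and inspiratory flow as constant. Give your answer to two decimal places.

With constant inspiratory flow the resistive pressure is constant at PIP − Pplat = 22.5 − 17.3 = 5.2 cmH2O, so resistive work = 5.2 × 0.355 = 1.846 L·cmH2O.
× 0.098 J/(L·cmH2O) → 0.1809 J.

0.18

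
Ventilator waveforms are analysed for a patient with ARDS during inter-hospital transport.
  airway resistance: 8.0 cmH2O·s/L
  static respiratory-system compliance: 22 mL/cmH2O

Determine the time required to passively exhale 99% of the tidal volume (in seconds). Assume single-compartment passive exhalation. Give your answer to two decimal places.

τ = R × C = 8.0 × 22 mL/cmH2O = 8.0 × 0.022 L/cmH2O = 0.176 s.
Exhaled fraction f = 1 − e^(−t/τ) → t = −τ·ln(1 − f) = −0.176·ln(0.01) = 0.8105 s.

0.81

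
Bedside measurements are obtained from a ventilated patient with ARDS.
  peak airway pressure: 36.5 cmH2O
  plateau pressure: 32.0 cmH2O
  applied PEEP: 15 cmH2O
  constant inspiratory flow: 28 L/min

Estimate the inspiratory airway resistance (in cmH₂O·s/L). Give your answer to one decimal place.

Flow: 28 L/min ÷ 60 = 0.4667 L/s.
Raw = (PIP − Pplat) / flow = (36.5 − 32.0) / 0.4667 = 4.5 / 0.4667 = 9.642 cmH2O·s/L.

9.6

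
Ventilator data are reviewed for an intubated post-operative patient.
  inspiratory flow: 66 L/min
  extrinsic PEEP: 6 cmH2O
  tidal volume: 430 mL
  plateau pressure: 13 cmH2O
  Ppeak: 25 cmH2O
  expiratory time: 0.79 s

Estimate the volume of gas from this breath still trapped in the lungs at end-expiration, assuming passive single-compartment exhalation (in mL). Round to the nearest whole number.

Flow: 66 L/min ÷ 60 = 1.1 L/s.
R = (PIP − Pplat)/V̇ = (25 − 13) / 1.1 = 12.0/1.1 = 10.909 cmH2O·s/L.
C = Vt/(Pplat − PEEP) = 430.0 / (13 − 6) = 430.0/7.0 = 61.429 mL/cmH2O.
τ = R × C = 10.909 × 0.06143 L/cmH2O = 0.6701 s.
Fraction remaining = e^(−Te/τ) = e^(−0.79/0.6701) = 0.3076.
Trapped volume = 430.0 × 0.3076 = 132.27 mL.

132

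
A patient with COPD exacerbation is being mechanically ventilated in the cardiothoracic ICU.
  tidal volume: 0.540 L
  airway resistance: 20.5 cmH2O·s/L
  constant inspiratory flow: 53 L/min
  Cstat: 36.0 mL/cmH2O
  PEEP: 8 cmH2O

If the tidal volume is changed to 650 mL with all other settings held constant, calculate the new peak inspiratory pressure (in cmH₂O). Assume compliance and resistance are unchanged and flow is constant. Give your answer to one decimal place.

Flow: 53 L/min ÷ 60 = 0.8833 L/s.
PIP = Vt/C + R·V̇ + PEEP (constant-flow equation of motion).
Only the elastic term changes: ΔPIP = ΔVt / C = (650 − 540) / 36.0 = 3.056 cmH2O.
Original PIP = 540/36.0 + 20.5×0.8833 + 8 = 41.108 cmH2O; new PIP = 41.108 + (3.056) = 44.164 cmH2O.

44.2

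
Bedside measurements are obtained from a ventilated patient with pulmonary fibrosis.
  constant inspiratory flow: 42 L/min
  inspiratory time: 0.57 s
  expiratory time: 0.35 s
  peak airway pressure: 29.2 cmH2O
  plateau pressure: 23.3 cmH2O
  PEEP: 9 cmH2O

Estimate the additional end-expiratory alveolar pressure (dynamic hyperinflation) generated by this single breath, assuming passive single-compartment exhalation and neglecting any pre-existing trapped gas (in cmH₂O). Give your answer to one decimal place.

3.2

Flow: 42 L/min ÷ 60 = 0.7 L/s.
Vt = flow × Ti = 0.7 L/s × 0.57 s × 1000 mL/L = 399.0 mL.
R = (PIP − Pplat)/V̇ = (29.2 − 23.3) / 0.7 = 5.9/0.7 = 8.429 cmH2O·s/L.
C = Vt/(Pplat − PEEP) = 399.0 / (23.3 − 9) = 399.0/14.3 = 27.902 mL/cmH2O.
τ = R × C = 8.429 × 0.0279 L/cmH2O = 0.2352 s.
Fraction remaining = e^(−Te/τ) = e^(−0.35/0.2352) = 0.2258; trapped volume = 399.0 × 0.2258 = 90.094 mL.
Additional alveolar pressure from trapping ≈ V_trapped / C = 90.094 / 27.902 = 3.229 cmH2O.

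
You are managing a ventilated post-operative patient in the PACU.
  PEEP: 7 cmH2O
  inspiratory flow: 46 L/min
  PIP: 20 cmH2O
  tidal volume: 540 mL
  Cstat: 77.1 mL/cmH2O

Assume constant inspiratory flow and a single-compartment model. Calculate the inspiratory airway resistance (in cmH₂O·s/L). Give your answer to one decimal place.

Flow: 46 L/min ÷ 60 = 0.7667 L/s.
Equation of motion (constant flow): PIP = Vt/C + R·V̇ + PEEP.
R·V̇ = PIP − Vt/C − PEEP = 20 − 540/77.1 − 7 = 20 − 7.004 − 7 = 5.996 cmH2O.
R = 5.996 / 0.7667 = 7.821 cmH2O·s/L.

7.8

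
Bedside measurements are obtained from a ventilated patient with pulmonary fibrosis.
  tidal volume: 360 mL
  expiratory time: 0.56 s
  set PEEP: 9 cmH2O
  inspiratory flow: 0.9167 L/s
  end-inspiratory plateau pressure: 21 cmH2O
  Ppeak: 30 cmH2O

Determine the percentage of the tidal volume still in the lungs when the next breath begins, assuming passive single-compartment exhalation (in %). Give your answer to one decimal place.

R = (PIP − Pplat)/V̇ = (30 − 21) / 0.9167 = 9.0/0.9167 = 9.818 cmH2O·s/L.
C = Vt/(Pplat − PEEP) = 360.0 / (21 − 9) = 360.0/12.0 = 30.0 mL/cmH2O.
τ = R × C = 9.818 × 0.03 L/cmH2O = 0.2945 s.
Fraction remaining at end-expiration = e^(−Te/τ) = e^(−0.56/0.2945) = 0.1493 → 14.93%.

14.9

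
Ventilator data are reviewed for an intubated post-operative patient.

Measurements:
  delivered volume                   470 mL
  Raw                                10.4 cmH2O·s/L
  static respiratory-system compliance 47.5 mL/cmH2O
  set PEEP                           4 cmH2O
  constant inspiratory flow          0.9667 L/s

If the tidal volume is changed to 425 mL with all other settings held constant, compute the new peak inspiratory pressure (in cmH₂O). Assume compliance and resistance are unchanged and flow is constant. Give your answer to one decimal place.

PIP = Vt/C + R·V̇ + PEEP (constant-flow equation of motion).
Only the elastic term changes: ΔPIP = ΔVt / C = (425 − 470) / 47.5 = -0.9474 cmH2O.
Original PIP = 470/47.5 + 10.4×0.9667 + 4 = 23.948 cmH2O; new PIP = 23.948 + (-0.9474) = 23.001 cmH2O.

23.0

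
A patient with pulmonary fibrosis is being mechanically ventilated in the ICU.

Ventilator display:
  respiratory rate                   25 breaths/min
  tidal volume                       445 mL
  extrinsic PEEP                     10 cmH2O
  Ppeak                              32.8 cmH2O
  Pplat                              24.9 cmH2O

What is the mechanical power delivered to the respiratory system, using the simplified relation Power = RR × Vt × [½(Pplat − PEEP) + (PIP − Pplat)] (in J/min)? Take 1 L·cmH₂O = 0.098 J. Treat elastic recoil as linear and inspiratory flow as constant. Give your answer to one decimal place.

Per-breath work = Vt × [½(Pplat−PEEP) + (PIP−Pplat)] = 0.445 × [0.5×14.9 + 7.9] = 0.445 × 15.35 = 6.831 L·cmH2O.
Power = 25 × 6.831 = 170.78 L·cmH2O/min.
× 0.098 J/(L·cmH2O) → 16.736 J/min.

16.7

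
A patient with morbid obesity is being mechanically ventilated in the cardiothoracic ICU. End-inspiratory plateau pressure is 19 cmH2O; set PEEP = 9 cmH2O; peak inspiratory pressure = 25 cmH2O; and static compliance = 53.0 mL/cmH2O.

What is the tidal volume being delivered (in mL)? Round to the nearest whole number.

530

Vt = Cstat × (Pplat − PEEP) = 53.0 × (19 − 9) = 53.0 × 10.0 = 530.0 mL.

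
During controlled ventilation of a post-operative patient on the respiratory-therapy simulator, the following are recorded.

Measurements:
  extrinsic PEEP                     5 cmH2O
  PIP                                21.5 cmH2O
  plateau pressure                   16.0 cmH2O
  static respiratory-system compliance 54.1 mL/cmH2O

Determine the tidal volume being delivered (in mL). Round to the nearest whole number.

Vt = Cstat × (Pplat − PEEP) = 54.1 × (16.0 − 5) = 54.1 × 11.0 = 595.1 mL.

595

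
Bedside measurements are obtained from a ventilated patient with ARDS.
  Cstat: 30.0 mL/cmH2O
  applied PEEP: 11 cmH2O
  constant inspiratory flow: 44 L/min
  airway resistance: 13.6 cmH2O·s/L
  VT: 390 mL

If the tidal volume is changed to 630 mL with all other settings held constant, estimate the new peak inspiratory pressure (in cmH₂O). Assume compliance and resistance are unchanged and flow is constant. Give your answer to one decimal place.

Flow: 44 L/min ÷ 60 = 0.7333 L/s.
PIP = Vt/C + R·V̇ + PEEP (constant-flow equation of motion).
Only the elastic term changes: ΔPIP = ΔVt / C = (630 − 390) / 30.0 = 8.0 cmH2O.
Original PIP = 390/30.0 + 13.6×0.7333 + 11 = 33.973 cmH2O; new PIP = 33.973 + (8.0) = 41.973 cmH2O.

42.0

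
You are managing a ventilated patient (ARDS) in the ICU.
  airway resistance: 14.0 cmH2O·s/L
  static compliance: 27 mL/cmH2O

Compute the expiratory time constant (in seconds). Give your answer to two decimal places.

0.38

τ = R × C = 14.0 × 27 mL/cmH2O = 14.0 × 0.027 L/cmH2O = 0.378 s.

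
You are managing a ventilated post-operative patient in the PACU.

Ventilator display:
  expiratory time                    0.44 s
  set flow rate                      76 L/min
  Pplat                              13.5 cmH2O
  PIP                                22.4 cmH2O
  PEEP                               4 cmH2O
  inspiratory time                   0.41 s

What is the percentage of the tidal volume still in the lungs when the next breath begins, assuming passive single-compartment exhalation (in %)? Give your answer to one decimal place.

Flow: 76 L/min ÷ 60 = 1.2667 L/s.
Vt = flow × Ti = 1.2667 L/s × 0.41 s × 1000 mL/L = 519.35 mL.
R = (PIP − Pplat)/V̇ = (22.4 − 13.5) / 1.2667 = 8.9/1.2667 = 7.026 cmH2O·s/L.
C = Vt/(Pplat − PEEP) = 519.35 / (13.5 − 4) = 519.35/9.5 = 54.668 mL/cmH2O.
τ = R × C = 7.026 × 0.05467 L/cmH2O = 0.3841 s.
Fraction remaining at end-expiration = e^(−Te/τ) = e^(−0.44/0.3841) = 0.3181 → 31.81%.

31.8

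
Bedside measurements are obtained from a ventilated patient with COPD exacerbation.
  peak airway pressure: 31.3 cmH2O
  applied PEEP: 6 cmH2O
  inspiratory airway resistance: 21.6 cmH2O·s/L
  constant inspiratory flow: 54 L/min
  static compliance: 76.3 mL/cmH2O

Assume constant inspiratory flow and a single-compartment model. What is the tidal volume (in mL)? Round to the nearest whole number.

447

Flow: 54 L/min ÷ 60 = 0.9 L/s.
Equation of motion (constant flow): PIP = Vt/C + R·V̇ + PEEP.
Vt/C = PIP − R·V̇ − PEEP = 31.3 − 19.44 − 6 = 5.86 cmH2O.
Vt = C × 5.86 = 76.3 × 5.86 = 447.12 mL.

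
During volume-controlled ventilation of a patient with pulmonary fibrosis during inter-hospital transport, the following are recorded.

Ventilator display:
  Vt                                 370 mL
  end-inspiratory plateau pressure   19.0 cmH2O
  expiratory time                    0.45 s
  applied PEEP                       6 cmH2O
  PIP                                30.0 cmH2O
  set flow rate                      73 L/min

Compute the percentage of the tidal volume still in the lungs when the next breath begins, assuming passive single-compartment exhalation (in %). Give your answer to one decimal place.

Flow: 73 L/min ÷ 60 = 1.2167 L/s.
R = (PIP − Pplat)/V̇ = (30.0 − 19.0) / 1.2167 = 11.0/1.2167 = 9.041 cmH2O·s/L.
C = Vt/(Pplat − PEEP) = 370.0 / (19.0 − 6) = 370.0/13.0 = 28.462 mL/cmH2O.
τ = R × C = 9.041 × 0.02846 L/cmH2O = 0.2573 s.
Fraction remaining at end-expiration = e^(−Te/τ) = e^(−0.45/0.2573) = 0.174 → 17.4%.

17.4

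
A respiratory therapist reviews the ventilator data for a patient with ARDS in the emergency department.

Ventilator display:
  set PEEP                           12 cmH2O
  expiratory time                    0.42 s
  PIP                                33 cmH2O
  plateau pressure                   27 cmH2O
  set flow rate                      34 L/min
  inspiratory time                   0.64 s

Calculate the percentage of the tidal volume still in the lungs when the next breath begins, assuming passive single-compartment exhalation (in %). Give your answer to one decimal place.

19.4

Flow: 34 L/min ÷ 60 = 0.5667 L/s.
Vt = flow × Ti = 0.5667 L/s × 0.64 s × 1000 mL/L = 362.69 mL.
R = (PIP − Pplat)/V̇ = (33 − 27) / 0.5667 = 6.0/0.5667 = 10.588 cmH2O·s/L.
C = Vt/(Pplat − PEEP) = 362.69 / (27 − 12) = 362.69/15.0 = 24.179 mL/cmH2O.
τ = R × C = 10.588 × 0.02418 L/cmH2O = 0.256 s.
Fraction remaining at end-expiration = e^(−Te/τ) = e^(−0.42/0.256) = 0.1939 → 19.39%.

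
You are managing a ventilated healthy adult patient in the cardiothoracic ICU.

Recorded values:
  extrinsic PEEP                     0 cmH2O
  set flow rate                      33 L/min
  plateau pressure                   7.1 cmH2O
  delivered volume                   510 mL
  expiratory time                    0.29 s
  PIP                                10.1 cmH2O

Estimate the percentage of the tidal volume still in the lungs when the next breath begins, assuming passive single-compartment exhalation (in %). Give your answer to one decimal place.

Flow: 33 L/min ÷ 60 = 0.55 L/s.
R = (PIP − Pplat)/V̇ = (10.1 − 7.1) / 0.55 = 3.0/0.55 = 5.455 cmH2O·s/L.
C = Vt/(Pplat − PEEP) = 510.0 / (7.1 − 0) = 510.0/7.1 = 71.831 mL/cmH2O.
τ = R × C = 5.455 × 0.07183 L/cmH2O = 0.3918 s.
Fraction remaining at end-expiration = e^(−Te/τ) = e^(−0.29/0.3918) = 0.477 → 47.7%.

47.7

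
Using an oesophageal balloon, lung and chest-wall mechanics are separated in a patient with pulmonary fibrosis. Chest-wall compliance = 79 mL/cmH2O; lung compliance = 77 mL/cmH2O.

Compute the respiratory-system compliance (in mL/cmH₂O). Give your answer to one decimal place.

39.0

Lung and chest wall are elastances in series: 1/Crs = 1/CL + 1/Ccw.
1/Crs = 1/77 + 1/79 = 0.02565.
Crs = 38.986 mL/cmH2O.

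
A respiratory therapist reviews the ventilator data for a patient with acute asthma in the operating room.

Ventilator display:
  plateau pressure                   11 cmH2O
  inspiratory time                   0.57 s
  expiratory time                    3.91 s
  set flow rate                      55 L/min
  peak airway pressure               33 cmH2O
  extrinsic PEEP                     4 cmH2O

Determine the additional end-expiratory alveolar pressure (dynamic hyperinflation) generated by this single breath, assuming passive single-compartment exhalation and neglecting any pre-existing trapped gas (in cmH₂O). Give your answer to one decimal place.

Flow: 55 L/min ÷ 60 = 0.9167 L/s.
Vt = flow × Ti = 0.9167 L/s × 0.57 s × 1000 mL/L = 522.52 mL.
R = (PIP − Pplat)/V̇ = (33 − 11) / 0.9167 = 22.0/0.9167 = 23.999 cmH2O·s/L.
C = Vt/(Pplat − PEEP) = 522.52 / (11 − 4) = 522.52/7.0 = 74.646 mL/cmH2O.
τ = R × C = 23.999 × 0.07465 L/cmH2O = 1.792 s.
Fraction remaining = e^(−Te/τ) = e^(−3.91/1.792) = 0.1128; trapped volume = 522.52 × 0.1128 = 58.94 mL.
Additional alveolar pressure from trapping ≈ V_trapped / C = 58.94 / 74.646 = 0.7896 cmH2O.

0.8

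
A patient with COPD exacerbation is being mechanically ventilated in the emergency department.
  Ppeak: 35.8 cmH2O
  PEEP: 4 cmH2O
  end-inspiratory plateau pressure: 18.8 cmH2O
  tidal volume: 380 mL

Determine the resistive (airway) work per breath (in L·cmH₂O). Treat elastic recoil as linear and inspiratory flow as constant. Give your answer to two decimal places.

With constant inspiratory flow the resistive pressure is constant at PIP − Pplat = 35.8 − 18.8 = 17.0 cmH2O, so resistive work = 17.0 × 0.380 = 6.46 L·cmH2O.

6.46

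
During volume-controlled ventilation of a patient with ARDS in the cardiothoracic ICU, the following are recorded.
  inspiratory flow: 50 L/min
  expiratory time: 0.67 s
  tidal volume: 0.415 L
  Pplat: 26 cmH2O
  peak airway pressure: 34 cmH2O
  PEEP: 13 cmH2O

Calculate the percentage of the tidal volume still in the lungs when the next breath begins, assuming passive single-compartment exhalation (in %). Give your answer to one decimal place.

11.2

Flow: 50 L/min ÷ 60 = 0.8333 L/s.
R = (PIP − Pplat)/V̇ = (34 − 26) / 0.8333 = 8.0/0.8333 = 9.6 cmH2O·s/L.
C = Vt/(Pplat − PEEP) = 415.0 / (26 − 13) = 415.0/13.0 = 31.923 mL/cmH2O.
τ = R × C = 9.6 × 0.03192 L/cmH2O = 0.3064 s.
Fraction remaining at end-expiration = e^(−Te/τ) = e^(−0.67/0.3064) = 0.1123 → 11.23%.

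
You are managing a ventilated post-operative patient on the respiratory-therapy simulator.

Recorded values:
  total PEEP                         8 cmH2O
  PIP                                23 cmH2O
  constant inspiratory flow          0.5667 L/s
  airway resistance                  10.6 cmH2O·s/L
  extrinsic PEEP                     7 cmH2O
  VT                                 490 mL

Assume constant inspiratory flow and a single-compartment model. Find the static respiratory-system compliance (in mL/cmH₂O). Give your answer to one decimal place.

Total PEEP = 8 cmH2O (set 7 + intrinsic 1); this is the baseline alveolar pressure.
Equation of motion (constant flow): PIP = Vt/C + R·V̇ + PEEP.
Vt/C = PIP − R·V̇ − PEEP = 23 − 10.6×0.5667 − 8 = 23 − 6.007 − 8 = 8.993 cmH2O.
C = Vt / 8.993 = 490 / 8.993 = 54.487 mL/cmH2O.

54.5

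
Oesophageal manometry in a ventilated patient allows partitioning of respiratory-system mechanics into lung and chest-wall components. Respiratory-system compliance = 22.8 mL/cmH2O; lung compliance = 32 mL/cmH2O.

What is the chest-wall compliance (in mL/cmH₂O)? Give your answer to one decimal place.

1/Ccw = 1/Crs − 1/CL.
1/Ccw = 1/22.8 − 1/32 = 0.01261.
Ccw = 79.302 mL/cmH2O.

79.3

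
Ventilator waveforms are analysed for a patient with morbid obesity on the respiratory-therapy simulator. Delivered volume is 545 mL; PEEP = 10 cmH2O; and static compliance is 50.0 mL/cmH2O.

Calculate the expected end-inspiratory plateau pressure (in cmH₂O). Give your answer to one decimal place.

20.9

Pplat = PEEP + Vt / Cstat = 10 + 545 / 50.0 = 10 + 10.9 = 20.9 cmH2O.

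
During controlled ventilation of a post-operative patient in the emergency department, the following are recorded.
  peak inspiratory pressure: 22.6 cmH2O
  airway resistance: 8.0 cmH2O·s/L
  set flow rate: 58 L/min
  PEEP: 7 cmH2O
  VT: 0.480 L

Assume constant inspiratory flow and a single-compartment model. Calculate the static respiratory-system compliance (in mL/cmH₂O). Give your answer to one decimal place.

61.0

Flow: 58 L/min ÷ 60 = 0.9667 L/s.
Equation of motion (constant flow): PIP = Vt/C + R·V̇ + PEEP.
Vt/C = PIP − R·V̇ − PEEP = 22.6 − 8.0×0.9667 − 7 = 22.6 − 7.734 − 7 = 7.866 cmH2O.
C = Vt / 7.866 = 480 / 7.866 = 61.022 mL/cmH2O.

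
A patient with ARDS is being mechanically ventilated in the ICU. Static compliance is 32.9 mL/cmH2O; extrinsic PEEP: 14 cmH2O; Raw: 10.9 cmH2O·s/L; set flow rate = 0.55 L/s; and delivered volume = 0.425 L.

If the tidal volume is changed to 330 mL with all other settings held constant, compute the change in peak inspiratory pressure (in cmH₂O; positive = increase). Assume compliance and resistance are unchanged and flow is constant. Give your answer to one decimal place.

-2.9

PIP = Vt/C + R·V̇ + PEEP (constant-flow equation of motion).
Only the elastic term changes: ΔPIP = ΔVt / C = (330 − 425) / 32.9 = -2.888 cmH2O.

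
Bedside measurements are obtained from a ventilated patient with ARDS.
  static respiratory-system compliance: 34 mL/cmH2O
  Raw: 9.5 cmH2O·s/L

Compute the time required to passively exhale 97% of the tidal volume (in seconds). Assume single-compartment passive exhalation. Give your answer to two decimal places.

1.13

τ = R × C = 9.5 × 34 mL/cmH2O = 9.5 × 0.034 L/cmH2O = 0.323 s.
Exhaled fraction f = 1 − e^(−t/τ) → t = −τ·ln(1 − f) = −0.323·ln(0.03) = 1.133 s.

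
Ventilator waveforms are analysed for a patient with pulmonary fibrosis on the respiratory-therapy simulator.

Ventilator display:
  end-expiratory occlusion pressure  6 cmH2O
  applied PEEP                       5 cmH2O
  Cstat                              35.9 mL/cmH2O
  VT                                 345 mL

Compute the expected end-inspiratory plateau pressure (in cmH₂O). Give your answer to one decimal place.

15.6

End-expiratory occlusion gives total PEEP = 6 cmH2O (intrinsic PEEP = 6 − 5 = 1). Use total PEEP for the elastic gradient.
Pplat = PEEPtotal + Vt / Cstat = 6 + 345 / 35.9 = 6 + 9.61 = 15.61 cmH2O.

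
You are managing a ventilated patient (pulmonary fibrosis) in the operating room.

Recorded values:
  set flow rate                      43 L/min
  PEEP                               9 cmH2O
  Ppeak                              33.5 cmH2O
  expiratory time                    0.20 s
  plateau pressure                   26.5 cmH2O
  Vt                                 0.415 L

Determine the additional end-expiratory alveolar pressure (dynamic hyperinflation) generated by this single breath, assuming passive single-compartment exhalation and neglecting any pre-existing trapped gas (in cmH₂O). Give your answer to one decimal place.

7.4

Flow: 43 L/min ÷ 60 = 0.7167 L/s.
R = (PIP − Pplat)/V̇ = (33.5 − 26.5) / 0.7167 = 7.0/0.7167 = 9.767 cmH2O·s/L.
C = Vt/(Pplat − PEEP) = 415.0 / (26.5 − 9) = 415.0/17.5 = 23.714 mL/cmH2O.
τ = R × C = 9.767 × 0.02371 L/cmH2O = 0.2316 s.
Fraction remaining = e^(−Te/τ) = e^(−0.20/0.2316) = 0.4217; trapped volume = 415.0 × 0.4217 = 175.01 mL.
Additional alveolar pressure from trapping ≈ V_trapped / C = 175.01 / 23.714 = 7.38 cmH2O.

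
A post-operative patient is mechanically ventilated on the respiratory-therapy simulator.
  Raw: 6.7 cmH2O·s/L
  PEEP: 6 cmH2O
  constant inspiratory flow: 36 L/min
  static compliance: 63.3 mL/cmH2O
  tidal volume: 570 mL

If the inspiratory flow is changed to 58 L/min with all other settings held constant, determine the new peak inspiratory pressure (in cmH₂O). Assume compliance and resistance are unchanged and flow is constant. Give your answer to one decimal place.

Flow: 36 L/min ÷ 60 = 0.6 L/s.
New flow: 58 L/min ÷ 60 = 0.9667 L/s.
PIP = Vt/C + R·V̇ + PEEP (constant-flow equation of motion).
Only the resistive term changes: ΔPIP = R × ΔV̇ = 6.7 × (0.9667 − 0.6) = 6.7 × 0.3667 = 2.457 cmH2O.
Original PIP = 570/63.3 + 6.7×0.6 + 6 = 19.025 cmH2O; new PIP = 19.025 + (2.457) = 21.482 cmH2O.

21.5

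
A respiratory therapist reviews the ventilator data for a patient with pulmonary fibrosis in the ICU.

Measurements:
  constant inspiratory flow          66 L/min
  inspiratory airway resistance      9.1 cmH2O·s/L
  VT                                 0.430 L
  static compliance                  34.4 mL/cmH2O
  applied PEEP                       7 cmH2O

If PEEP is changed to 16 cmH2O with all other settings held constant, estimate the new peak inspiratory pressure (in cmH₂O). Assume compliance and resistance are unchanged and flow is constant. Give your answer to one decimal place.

Flow: 66 L/min ÷ 60 = 1.1 L/s.
PIP = Vt/C + R·V̇ + PEEP (constant-flow equation of motion).
Only the baseline term changes: ΔPIP = ΔPEEP = 16 − 7 = 9.0 cmH2O.
Original PIP = 430/34.4 + 9.1×1.1 + 7 = 29.51 cmH2O; new PIP = 29.51 + (9.0) = 38.51 cmH2O.

38.5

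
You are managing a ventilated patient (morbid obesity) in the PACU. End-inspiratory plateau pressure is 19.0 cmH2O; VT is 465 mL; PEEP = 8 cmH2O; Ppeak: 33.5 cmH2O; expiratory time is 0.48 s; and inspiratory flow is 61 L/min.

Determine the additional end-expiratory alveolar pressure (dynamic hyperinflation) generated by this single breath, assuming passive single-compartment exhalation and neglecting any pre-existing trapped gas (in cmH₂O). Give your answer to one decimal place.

5.0

Flow: 61 L/min ÷ 60 = 1.0167 L/s.
R = (PIP − Pplat)/V̇ = (33.5 − 19.0) / 1.0167 = 14.5/1.0167 = 14.262 cmH2O·s/L.
C = Vt/(Pplat − PEEP) = 465.0 / (19.0 − 8) = 465.0/11.0 = 42.273 mL/cmH2O.
τ = R × C = 14.262 × 0.04227 L/cmH2O = 0.6029 s.
Fraction remaining = e^(−Te/τ) = e^(−0.48/0.6029) = 0.4511; trapped volume = 465.0 × 0.4511 = 209.76 mL.
Additional alveolar pressure from trapping ≈ V_trapped / C = 209.76 / 42.273 = 4.962 cmH2O.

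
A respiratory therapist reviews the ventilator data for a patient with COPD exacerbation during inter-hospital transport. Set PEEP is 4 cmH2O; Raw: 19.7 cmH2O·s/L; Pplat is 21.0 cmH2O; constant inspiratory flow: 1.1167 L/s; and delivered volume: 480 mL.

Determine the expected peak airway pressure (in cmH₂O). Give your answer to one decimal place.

43.0

PIP = Pplat + Raw × flow = 21.0 + 19.7 × 1.1167 = 21.0 + 21.999 = 42.999 cmH2O.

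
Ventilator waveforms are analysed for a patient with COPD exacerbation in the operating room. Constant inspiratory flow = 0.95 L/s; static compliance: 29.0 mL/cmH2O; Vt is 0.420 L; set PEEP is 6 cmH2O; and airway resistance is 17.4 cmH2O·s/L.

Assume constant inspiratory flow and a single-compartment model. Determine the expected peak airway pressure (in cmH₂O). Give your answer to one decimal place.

37.0

Equation of motion (constant flow): PIP = Vt/C + R·V̇ + PEEP.
PIP = 420/29.0 + 17.4×0.95 + 6 = 14.483 + 16.53 + 6 = 37.013 cmH2O.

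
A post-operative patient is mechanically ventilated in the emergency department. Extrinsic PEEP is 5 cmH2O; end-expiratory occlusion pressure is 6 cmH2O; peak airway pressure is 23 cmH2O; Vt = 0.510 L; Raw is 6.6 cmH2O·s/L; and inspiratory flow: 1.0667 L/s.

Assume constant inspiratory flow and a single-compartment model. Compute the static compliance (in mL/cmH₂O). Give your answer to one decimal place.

Total PEEP = 6 cmH2O (set 5 + intrinsic 1); this is the baseline alveolar pressure.
Equation of motion (constant flow): PIP = Vt/C + R·V̇ + PEEP.
Vt/C = PIP − R·V̇ − PEEP = 23 − 6.6×1.0667 − 6 = 23 − 7.04 − 6 = 9.96 cmH2O.
C = Vt / 9.96 = 510 / 9.96 = 51.205 mL/cmH2O.

51.2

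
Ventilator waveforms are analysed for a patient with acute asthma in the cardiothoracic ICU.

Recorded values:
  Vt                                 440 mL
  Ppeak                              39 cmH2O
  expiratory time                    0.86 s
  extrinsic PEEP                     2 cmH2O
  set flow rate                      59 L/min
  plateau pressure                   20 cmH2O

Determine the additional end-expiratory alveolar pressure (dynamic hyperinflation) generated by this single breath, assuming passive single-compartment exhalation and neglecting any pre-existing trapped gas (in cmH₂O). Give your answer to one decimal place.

Flow: 59 L/min ÷ 60 = 0.9833 L/s.
R = (PIP − Pplat)/V̇ = (39 − 20) / 0.9833 = 19.0/0.9833 = 19.323 cmH2O·s/L.
C = Vt/(Pplat − PEEP) = 440.0 / (20 − 2) = 440.0/18.0 = 24.444 mL/cmH2O.
τ = R × C = 19.323 × 0.02444 L/cmH2O = 0.4723 s.
Fraction remaining = e^(−Te/τ) = e^(−0.86/0.4723) = 0.1619; trapped volume = 440.0 × 0.1619 = 71.236 mL.
Additional alveolar pressure from trapping ≈ V_trapped / C = 71.236 / 24.444 = 2.914 cmH2O.

2.9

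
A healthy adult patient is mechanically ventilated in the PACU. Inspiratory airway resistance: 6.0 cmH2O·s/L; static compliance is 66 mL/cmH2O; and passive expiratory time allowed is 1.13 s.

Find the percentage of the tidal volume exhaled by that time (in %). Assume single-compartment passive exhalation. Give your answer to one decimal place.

94.2

τ = R × C = 6.0 × 66 mL/cmH2O = 6.0 × 0.066 L/cmH2O = 0.396 s.
Passive exhalation: V(t)/V₀ = e^(−t/τ) = e^(−1.13/0.396) = 0.05764.
Fraction exhaled = 1 − 0.05764 = 0.9424 → 94.24%.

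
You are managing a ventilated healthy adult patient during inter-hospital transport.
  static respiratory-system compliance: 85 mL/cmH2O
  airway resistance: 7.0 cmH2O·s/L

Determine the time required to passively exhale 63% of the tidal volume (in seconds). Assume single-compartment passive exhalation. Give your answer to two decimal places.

0.59

τ = R × C = 7.0 × 85 mL/cmH2O = 7.0 × 0.085 L/cmH2O = 0.595 s.
Exhaled fraction f = 1 − e^(−t/τ) → t = −τ·ln(1 − f) = −0.595·ln(0.37) = 0.5916 s.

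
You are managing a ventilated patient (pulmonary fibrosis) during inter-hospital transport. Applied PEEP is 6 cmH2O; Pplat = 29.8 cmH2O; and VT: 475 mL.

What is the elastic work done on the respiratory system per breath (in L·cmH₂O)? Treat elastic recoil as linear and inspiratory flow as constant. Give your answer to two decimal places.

5.65

Elastic work ≈ ½ × (Pplat − PEEP) × Vt = 0.5 × (29.8 − 6) × 0.475 L = 0.5 × 23.8 × 0.475 = 5.653 L·cmH2O.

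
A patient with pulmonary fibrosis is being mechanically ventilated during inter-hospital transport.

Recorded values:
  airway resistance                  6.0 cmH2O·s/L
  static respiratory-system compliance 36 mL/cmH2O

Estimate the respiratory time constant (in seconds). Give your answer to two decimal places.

0.22

τ = R × C = 6.0 × 36 mL/cmH2O = 6.0 × 0.036 L/cmH2O = 0.216 s.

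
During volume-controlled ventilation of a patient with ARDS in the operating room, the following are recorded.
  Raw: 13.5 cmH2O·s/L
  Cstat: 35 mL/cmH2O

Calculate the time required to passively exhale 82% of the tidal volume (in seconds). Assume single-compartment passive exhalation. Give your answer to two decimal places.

τ = R × C = 13.5 × 35 mL/cmH2O = 13.5 × 0.035 L/cmH2O = 0.4725 s.
Exhaled fraction f = 1 − e^(−t/τ) → t = −τ·ln(1 − f) = −0.4725·ln(0.18) = 0.8102 s.

0.81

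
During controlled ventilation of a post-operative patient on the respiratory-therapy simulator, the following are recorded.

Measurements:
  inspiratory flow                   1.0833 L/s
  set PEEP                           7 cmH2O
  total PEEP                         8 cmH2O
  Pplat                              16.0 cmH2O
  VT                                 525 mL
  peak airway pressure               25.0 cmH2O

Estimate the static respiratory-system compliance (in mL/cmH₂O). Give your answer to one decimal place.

65.6

End-expiratory occlusion gives total PEEP = 8 cmH2O (intrinsic PEEP = 8 − 7 = 1). Use total PEEP for the elastic gradient.
Cstat = Vt / (Pplat − PEEPtotal) = 525 / (16.0 − 8) = 525 / 8.0 = 65.625 mL/cmH2O.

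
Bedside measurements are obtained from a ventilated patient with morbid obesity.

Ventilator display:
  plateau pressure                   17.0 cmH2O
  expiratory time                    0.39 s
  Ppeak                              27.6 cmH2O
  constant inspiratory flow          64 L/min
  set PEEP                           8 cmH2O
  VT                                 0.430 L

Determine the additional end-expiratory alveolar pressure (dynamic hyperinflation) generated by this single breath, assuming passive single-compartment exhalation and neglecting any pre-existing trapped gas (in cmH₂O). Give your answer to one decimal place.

Flow: 64 L/min ÷ 60 = 1.0667 L/s.
R = (PIP − Pplat)/V̇ = (27.6 − 17.0) / 1.0667 = 10.6/1.0667 = 9.937 cmH2O·s/L.
C = Vt/(Pplat − PEEP) = 430.0 / (17.0 − 8) = 430.0/9.0 = 47.778 mL/cmH2O.
τ = R × C = 9.937 × 0.04778 L/cmH2O = 0.4748 s.
Fraction remaining = e^(−Te/τ) = e^(−0.39/0.4748) = 0.4398; trapped volume = 430.0 × 0.4398 = 189.11 mL.
Additional alveolar pressure from trapping ≈ V_trapped / C = 189.11 / 47.778 = 3.958 cmH2O.

4.0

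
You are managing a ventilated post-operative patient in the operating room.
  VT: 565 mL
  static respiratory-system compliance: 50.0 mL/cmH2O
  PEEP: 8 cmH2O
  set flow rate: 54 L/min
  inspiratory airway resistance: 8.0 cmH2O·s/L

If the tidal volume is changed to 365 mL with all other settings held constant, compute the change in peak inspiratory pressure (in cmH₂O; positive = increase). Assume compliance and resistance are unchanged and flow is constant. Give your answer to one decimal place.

PIP = Vt/C + R·V̇ + PEEP (constant-flow equation of motion).
Only the elastic term changes: ΔPIP = ΔVt / C = (365 − 565) / 50.0 = -4.0 cmH2O.

-4.0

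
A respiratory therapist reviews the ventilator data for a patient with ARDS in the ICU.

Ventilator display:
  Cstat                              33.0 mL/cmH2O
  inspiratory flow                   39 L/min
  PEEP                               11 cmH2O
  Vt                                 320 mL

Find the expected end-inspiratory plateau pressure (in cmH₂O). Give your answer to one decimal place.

20.7

Pplat = PEEP + Vt / Cstat = 11 + 320 / 33.0 = 11 + 9.697 = 20.697 cmH2O.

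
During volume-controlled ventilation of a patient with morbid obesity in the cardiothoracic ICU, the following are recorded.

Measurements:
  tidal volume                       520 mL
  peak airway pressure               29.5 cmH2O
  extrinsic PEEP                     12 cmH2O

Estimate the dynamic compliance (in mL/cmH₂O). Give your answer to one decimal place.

29.7

Dynamic compliance = Vt / (PIP − PEEP) = 520 / (29.5 − 12) = 520 / 17.5 = 29.714 mL/cmH2O.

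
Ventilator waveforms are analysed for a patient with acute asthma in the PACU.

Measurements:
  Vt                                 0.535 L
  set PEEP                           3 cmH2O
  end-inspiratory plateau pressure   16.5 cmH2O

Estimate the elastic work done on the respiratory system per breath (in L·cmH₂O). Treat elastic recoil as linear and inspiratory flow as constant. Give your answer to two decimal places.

3.61

Elastic work ≈ ½ × (Pplat − PEEP) × Vt = 0.5 × (16.5 − 3) × 0.535 L = 0.5 × 13.5 × 0.535 = 3.611 L·cmH2O.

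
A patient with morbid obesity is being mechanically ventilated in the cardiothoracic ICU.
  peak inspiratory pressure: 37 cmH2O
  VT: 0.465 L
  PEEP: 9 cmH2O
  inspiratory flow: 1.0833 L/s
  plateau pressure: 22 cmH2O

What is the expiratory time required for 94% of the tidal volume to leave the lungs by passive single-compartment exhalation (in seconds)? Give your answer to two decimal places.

1.39

R = (PIP − Pplat)/V̇ = (37 − 22) / 1.0833 = 15.0/1.0833 = 13.847 cmH2O·s/L.
C = Vt/(Pplat − PEEP) = 465.0 / (22 − 9) = 465.0/13.0 = 35.769 mL/cmH2O.
τ = R × C = 13.847 × 0.03577 L/cmH2O = 0.4953 s.
t = −τ·ln(1 − 0.94) = −0.4953·ln(0.06) = 1.393 s.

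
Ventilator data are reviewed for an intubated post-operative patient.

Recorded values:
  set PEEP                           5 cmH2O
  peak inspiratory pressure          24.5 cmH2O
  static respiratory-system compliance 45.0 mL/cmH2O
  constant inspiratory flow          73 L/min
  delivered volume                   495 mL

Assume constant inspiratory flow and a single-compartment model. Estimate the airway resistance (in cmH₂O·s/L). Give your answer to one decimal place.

Flow: 73 L/min ÷ 60 = 1.2167 L/s.
Equation of motion (constant flow): PIP = Vt/C + R·V̇ + PEEP.
R·V̇ = PIP − Vt/C − PEEP = 24.5 − 495/45.0 − 5 = 24.5 − 11.0 − 5 = 8.5 cmH2O.
R = 8.5 / 1.2167 = 6.986 cmH2O·s/L.

7.0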